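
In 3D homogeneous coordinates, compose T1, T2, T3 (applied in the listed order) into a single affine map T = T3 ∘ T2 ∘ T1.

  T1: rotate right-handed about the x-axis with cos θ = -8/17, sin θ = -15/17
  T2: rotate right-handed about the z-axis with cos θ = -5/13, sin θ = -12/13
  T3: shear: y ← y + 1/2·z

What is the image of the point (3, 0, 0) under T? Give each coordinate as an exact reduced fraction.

T1 rotate right-handed about the x-axis with cos θ = -8/17, sin θ = -15/17: (3, 0, 0) → (3, 0, 0)
T2 rotate right-handed about the z-axis with cos θ = -5/13, sin θ = -12/13: (3, 0, 0) → (-15/13, -36/13, 0)
T3 shear: y ← y + 1/2·z: (-15/13, -36/13, 0) → (-15/13, -36/13, 0)

T(p) = (-15/13, -36/13, 0)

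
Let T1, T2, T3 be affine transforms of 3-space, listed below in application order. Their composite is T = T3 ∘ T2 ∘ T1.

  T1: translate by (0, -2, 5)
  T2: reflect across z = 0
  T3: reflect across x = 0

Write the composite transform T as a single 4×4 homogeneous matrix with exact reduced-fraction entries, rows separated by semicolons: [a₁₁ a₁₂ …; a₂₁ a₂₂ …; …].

T = [-1 0 0 0; 0 1 0 -2; 0 0 -1 -5; 0 0 0 1]

T1 = [1 0 0 0; 0 1 0 -2; 0 0 1 5; 0 0 0 1]
T2·T1 = [1 0 0 0; 0 1 0 -2; 0 0 -1 -5; 0 0 0 1]
T3·…·T1 = [-1 0 0 0; 0 1 0 -2; 0 0 -1 -5; 0 0 0 1]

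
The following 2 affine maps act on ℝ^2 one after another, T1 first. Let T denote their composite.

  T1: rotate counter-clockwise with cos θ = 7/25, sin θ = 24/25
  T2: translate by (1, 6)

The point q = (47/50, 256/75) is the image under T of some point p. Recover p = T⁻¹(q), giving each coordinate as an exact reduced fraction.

p = (-5/2, -2/3)

T1 = [7/25 -24/25 0; 24/25 7/25 0; 0 0 1]
T2·T1 = [7/25 -24/25 1; 24/25 7/25 6; 0 0 1]
det M = 1; M⁻¹ = [7/25 24/25 -151/25; -24/25 7/25 -18/25; 0 0 1]
M⁻¹ · (47/50, 256/75)ᵀ = (-5/2, -2/3)ᵀ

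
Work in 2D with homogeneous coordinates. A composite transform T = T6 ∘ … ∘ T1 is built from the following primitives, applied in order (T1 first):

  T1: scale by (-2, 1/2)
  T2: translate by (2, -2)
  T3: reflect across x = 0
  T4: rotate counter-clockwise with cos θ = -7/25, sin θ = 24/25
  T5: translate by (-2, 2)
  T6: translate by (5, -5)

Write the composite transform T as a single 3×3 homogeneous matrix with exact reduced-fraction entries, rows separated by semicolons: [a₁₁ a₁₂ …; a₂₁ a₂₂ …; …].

T1 = [-2 0 0; 0 1/2 0; 0 0 1]
T2·T1 = [-2 0 2; 0 1/2 -2; 0 0 1]
T3·…·T1 = [2 0 -2; 0 1/2 -2; 0 0 1]
T4·…·T1 = [-14/25 -12/25 62/25; 48/25 -7/50 -34/25; 0 0 1]
T5·…·T1 = [-14/25 -12/25 12/25; 48/25 -7/50 16/25; 0 0 1]
T6·…·T1 = [-14/25 -12/25 137/25; 48/25 -7/50 -109/25; 0 0 1]

T = [-14/25 -12/25 137/25; 48/25 -7/50 -109/25; 0 0 1]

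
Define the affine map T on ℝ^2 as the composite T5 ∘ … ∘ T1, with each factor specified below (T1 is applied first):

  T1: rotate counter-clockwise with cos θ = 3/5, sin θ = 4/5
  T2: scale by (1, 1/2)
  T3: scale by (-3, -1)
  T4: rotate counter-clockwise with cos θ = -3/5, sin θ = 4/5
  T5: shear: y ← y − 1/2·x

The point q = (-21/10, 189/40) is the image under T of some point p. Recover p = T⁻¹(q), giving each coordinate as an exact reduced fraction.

p = (0, 7/4)

T1 = [3/5 -4/5 0; 4/5 3/5 0; 0 0 1]
T2·T1 = [3/5 -4/5 0; 2/5 3/10 0; 0 0 1]
T3·…·T1 = [-9/5 12/5 0; -2/5 -3/10 0; 0 0 1]
T4·…·T1 = [7/5 -6/5 0; -6/5 21/10 0; 0 0 1]
T5·…·T1 = [7/5 -6/5 0; -19/10 27/10 0; 0 0 1]
det M = 3/2; M⁻¹ = [9/5 4/5 0; 19/15 14/15 0; 0 0 1]
M⁻¹ · (-21/10, 189/40)ᵀ = (0, 7/4)ᵀ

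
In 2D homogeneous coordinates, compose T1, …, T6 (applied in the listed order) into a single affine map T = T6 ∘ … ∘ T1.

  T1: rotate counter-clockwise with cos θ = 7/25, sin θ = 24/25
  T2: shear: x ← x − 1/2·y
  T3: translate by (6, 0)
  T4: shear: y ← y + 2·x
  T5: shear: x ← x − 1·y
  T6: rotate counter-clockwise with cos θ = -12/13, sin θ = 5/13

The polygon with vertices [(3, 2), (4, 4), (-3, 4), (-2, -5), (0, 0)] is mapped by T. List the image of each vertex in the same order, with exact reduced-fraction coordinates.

T1 rotate counter-clockwise with cos θ = 7/25, sin θ = 24/25: (3, 2) → (-27/25, 86/25); (4, 4) → (-68/25, 124/25); (-3, 4) → (-117/25, -44/25); (-2, -5) → (106/25, -83/25); (0, 0) → (0, 0)
T2 shear: x ← x − 1/2·y: (-27/25, 86/25) → (-14/5, 86/25); (-68/25, 124/25) → (-26/5, 124/25); (-117/25, -44/25) → (-19/5, -44/25); (106/25, -83/25) → (59/10, -83/25); (0, 0) → (0, 0)
T3 translate by (6, 0): (-14/5, 86/25) → (16/5, 86/25); (-26/5, 124/25) → (4/5, 124/25); (-19/5, -44/25) → (11/5, -44/25); (59/10, -83/25) → (119/10, -83/25); (0, 0) → (6, 0)
T4 shear: y ← y + 2·x: (16/5, 86/25) → (16/5, 246/25); (4/5, 124/25) → (4/5, 164/25); (11/5, -44/25) → (11/5, 66/25); (119/10, -83/25) → (119/10, 512/25); (6, 0) → (6, 12)
T5 shear: x ← x − 1·y: (16/5, 246/25) → (-166/25, 246/25); (4/5, 164/25) → (-144/25, 164/25); (11/5, 66/25) → (-11/25, 66/25); (119/10, 512/25) → (-429/50, 512/25); (6, 12) → (-6, 12)
T6 rotate counter-clockwise with cos θ = -12/13, sin θ = 5/13: (-166/25, 246/25) → (762/325, -3782/325); (-144/25, 164/25) → (908/325, -2688/325); (-11/25, 66/25) → (-198/325, -847/325); (-429/50, 512/25) → (14/325, -14433/650); (-6, 12) → (12/13, -174/13)

image vertices: (762/325, -3782/325), (908/325, -2688/325), (-198/325, -847/325), (14/325, -14433/650), (12/13, -174/13)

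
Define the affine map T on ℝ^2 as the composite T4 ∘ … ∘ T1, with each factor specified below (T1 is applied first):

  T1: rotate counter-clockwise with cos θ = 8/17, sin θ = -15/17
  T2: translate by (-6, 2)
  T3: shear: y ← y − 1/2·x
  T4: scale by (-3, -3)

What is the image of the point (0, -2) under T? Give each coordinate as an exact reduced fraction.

T1 rotate counter-clockwise with cos θ = 8/17, sin θ = -15/17: (0, -2) → (-30/17, -16/17)
T2 translate by (-6, 2): (-30/17, -16/17) → (-132/17, 18/17)
T3 shear: y ← y − 1/2·x: (-132/17, 18/17) → (-132/17, 84/17)
T4 scale by (-3, -3): (-132/17, 84/17) → (396/17, -252/17)

T(p) = (396/17, -252/17)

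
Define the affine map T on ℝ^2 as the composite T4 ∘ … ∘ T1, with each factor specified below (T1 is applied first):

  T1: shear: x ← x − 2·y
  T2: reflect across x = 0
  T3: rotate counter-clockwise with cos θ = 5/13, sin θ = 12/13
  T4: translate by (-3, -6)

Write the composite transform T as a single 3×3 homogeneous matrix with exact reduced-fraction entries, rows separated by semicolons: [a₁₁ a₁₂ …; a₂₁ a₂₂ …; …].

T = [-5/13 -2/13 -3; -12/13 29/13 -6; 0 0 1]

T1 = [1 -2 0; 0 1 0; 0 0 1]
T2·T1 = [-1 2 0; 0 1 0; 0 0 1]
T3·…·T1 = [-5/13 -2/13 0; -12/13 29/13 0; 0 0 1]
T4·…·T1 = [-5/13 -2/13 -3; -12/13 29/13 -6; 0 0 1]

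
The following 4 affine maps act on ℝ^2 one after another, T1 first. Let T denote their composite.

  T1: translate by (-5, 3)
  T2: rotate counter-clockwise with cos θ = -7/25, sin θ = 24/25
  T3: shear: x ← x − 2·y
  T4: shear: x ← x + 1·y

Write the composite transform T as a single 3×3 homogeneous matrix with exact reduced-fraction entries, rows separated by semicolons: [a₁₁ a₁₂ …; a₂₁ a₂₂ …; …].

T = [-31/25 -17/25 104/25; 24/25 -7/25 -141/25; 0 0 1]

T1 = [1 0 -5; 0 1 3; 0 0 1]
T2·T1 = [-7/25 -24/25 -37/25; 24/25 -7/25 -141/25; 0 0 1]
T3·…·T1 = [-11/5 -2/5 49/5; 24/25 -7/25 -141/25; 0 0 1]
T4·…·T1 = [-31/25 -17/25 104/25; 24/25 -7/25 -141/25; 0 0 1]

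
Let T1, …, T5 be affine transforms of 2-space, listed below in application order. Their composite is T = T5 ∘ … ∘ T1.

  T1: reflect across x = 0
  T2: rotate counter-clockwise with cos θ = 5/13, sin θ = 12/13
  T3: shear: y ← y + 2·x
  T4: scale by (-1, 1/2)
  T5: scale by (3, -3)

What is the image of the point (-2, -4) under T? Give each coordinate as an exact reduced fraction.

T(p) = (-174/13, -180/13)

T1 reflect across x = 0: (-2, -4) → (2, -4)
T2 rotate counter-clockwise with cos θ = 5/13, sin θ = 12/13: (2, -4) → (58/13, 4/13)
T3 shear: y ← y + 2·x: (58/13, 4/13) → (58/13, 120/13)
T4 scale by (-1, 1/2): (58/13, 120/13) → (-58/13, 60/13)
T5 scale by (3, -3): (-58/13, 60/13) → (-174/13, -180/13)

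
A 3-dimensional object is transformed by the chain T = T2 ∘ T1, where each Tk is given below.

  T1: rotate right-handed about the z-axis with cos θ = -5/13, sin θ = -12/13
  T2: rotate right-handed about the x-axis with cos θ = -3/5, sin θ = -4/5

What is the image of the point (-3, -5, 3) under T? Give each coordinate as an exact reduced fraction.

T(p) = (-45/13, -27/65, -361/65)

T1 rotate right-handed about the z-axis with cos θ = -5/13, sin θ = -12/13: (-3, -5, 3) → (-45/13, 61/13, 3)
T2 rotate right-handed about the x-axis with cos θ = -3/5, sin θ = -4/5: (-45/13, 61/13, 3) → (-45/13, -27/65, -361/65)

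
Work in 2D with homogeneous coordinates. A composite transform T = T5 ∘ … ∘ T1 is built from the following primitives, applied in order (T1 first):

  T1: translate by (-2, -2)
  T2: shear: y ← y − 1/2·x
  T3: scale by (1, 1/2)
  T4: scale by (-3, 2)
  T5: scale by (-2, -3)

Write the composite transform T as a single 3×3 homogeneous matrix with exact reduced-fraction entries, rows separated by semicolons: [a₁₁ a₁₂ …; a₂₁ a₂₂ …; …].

T1 = [1 0 -2; 0 1 -2; 0 0 1]
T2·T1 = [1 0 -2; -1/2 1 -1; 0 0 1]
T3·…·T1 = [1 0 -2; -1/4 1/2 -1/2; 0 0 1]
T4·…·T1 = [-3 0 6; -1/2 1 -1; 0 0 1]
T5·…·T1 = [6 0 -12; 3/2 -3 3; 0 0 1]

T = [6 0 -12; 3/2 -3 3; 0 0 1]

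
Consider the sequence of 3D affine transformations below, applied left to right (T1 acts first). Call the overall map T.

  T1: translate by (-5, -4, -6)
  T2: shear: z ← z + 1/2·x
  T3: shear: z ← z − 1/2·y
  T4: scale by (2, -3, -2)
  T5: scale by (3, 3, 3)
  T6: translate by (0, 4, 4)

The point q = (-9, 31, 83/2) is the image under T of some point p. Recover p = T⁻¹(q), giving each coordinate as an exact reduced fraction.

p = (7/2, 1, -1)

T1 = [1 0 0 -5; 0 1 0 -4; 0 0 1 -6; 0 0 0 1]
T2·T1 = [1 0 0 -5; 0 1 0 -4; 1/2 0 1 -17/2; 0 0 0 1]
T3·…·T1 = [1 0 0 -5; 0 1 0 -4; 1/2 -1/2 1 -13/2; 0 0 0 1]
T4·…·T1 = [2 0 0 -10; 0 -3 0 12; -1 1 -2 13; 0 0 0 1]
T5·…·T1 = [6 0 0 -30; 0 -9 0 36; -3 3 -6 39; 0 0 0 1]
T6·…·T1 = [6 0 0 -30; 0 -9 0 40; -3 3 -6 43; 0 0 0 1]
det M = 324; M⁻¹ = [1/6 0 0 5; 0 -1/9 0 40/9; -1/12 -1/18 -1/6 62/9; 0 0 0 1]
M⁻¹ · (-9, 31, 83/2)ᵀ = (7/2, 1, -1)ᵀ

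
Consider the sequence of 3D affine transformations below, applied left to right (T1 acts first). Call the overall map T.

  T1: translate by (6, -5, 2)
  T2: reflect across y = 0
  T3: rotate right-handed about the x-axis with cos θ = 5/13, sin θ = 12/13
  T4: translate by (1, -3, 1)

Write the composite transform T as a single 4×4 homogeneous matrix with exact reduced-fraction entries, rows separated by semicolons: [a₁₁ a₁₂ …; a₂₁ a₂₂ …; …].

T = [1 0 0 7; 0 -5/13 -12/13 -38/13; 0 -12/13 5/13 83/13; 0 0 0 1]

T1 = [1 0 0 6; 0 1 0 -5; 0 0 1 2; 0 0 0 1]
T2·T1 = [1 0 0 6; 0 -1 0 5; 0 0 1 2; 0 0 0 1]
T3·…·T1 = [1 0 0 6; 0 -5/13 -12/13 1/13; 0 -12/13 5/13 70/13; 0 0 0 1]
T4·…·T1 = [1 0 0 7; 0 -5/13 -12/13 -38/13; 0 -12/13 5/13 83/13; 0 0 0 1]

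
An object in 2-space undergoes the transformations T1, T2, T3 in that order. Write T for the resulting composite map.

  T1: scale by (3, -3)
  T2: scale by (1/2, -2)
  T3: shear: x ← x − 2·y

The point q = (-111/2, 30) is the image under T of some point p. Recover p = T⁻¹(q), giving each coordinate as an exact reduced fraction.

T1 = [3 0 0; 0 -3 0; 0 0 1]
T2·T1 = [3/2 0 0; 0 6 0; 0 0 1]
T3·…·T1 = [3/2 -12 0; 0 6 0; 0 0 1]
det M = 9; M⁻¹ = [2/3 4/3 0; 0 1/6 0; 0 0 1]
M⁻¹ · (-111/2, 30)ᵀ = (3, 5)ᵀ

p = (3, 5)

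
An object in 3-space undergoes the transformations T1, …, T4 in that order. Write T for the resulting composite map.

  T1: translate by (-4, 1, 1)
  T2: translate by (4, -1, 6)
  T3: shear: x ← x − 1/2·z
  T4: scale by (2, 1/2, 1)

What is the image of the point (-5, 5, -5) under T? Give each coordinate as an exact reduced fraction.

T(p) = (-12, 5/2, 2)

T1 translate by (-4, 1, 1): (-5, 5, -5) → (-9, 6, -4)
T2 translate by (4, -1, 6): (-9, 6, -4) → (-5, 5, 2)
T3 shear: x ← x − 1/2·z: (-5, 5, 2) → (-6, 5, 2)
T4 scale by (2, 1/2, 1): (-6, 5, 2) → (-12, 5/2, 2)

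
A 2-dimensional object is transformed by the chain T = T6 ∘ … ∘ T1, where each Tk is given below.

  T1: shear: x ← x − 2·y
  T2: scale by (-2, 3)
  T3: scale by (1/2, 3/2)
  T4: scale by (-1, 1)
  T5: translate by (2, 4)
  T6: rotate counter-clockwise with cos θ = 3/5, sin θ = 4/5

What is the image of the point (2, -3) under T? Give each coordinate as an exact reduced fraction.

T(p) = (68/5, 23/10)

T1 shear: x ← x − 2·y: (2, -3) → (8, -3)
T2 scale by (-2, 3): (8, -3) → (-16, -9)
T3 scale by (1/2, 3/2): (-16, -9) → (-8, -27/2)
T4 scale by (-1, 1): (-8, -27/2) → (8, -27/2)
T5 translate by (2, 4): (8, -27/2) → (10, -19/2)
T6 rotate counter-clockwise with cos θ = 3/5, sin θ = 4/5: (10, -19/2) → (68/5, 23/10)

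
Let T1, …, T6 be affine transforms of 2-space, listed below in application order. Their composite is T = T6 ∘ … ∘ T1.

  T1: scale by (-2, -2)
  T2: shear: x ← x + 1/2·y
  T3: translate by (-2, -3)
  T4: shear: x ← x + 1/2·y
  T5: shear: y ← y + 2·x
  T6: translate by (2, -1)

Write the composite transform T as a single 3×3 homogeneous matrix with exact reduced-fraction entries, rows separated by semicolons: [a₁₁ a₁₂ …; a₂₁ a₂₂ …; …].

T = [-2 -2 -3/2; -4 -6 -11; 0 0 1]

T1 = [-2 0 0; 0 -2 0; 0 0 1]
T2·T1 = [-2 -1 0; 0 -2 0; 0 0 1]
T3·…·T1 = [-2 -1 -2; 0 -2 -3; 0 0 1]
T4·…·T1 = [-2 -2 -7/2; 0 -2 -3; 0 0 1]
T5·…·T1 = [-2 -2 -7/2; -4 -6 -10; 0 0 1]
T6·…·T1 = [-2 -2 -3/2; -4 -6 -11; 0 0 1]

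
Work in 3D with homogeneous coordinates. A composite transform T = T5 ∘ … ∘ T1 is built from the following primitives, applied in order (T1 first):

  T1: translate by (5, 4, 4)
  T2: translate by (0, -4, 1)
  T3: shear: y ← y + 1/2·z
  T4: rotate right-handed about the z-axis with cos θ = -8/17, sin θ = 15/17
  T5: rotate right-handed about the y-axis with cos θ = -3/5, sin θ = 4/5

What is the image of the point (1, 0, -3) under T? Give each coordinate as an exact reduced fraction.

T1 translate by (5, 4, 4): (1, 0, -3) → (6, 4, 1)
T2 translate by (0, -4, 1): (6, 4, 1) → (6, 0, 2)
T3 shear: y ← y + 1/2·z: (6, 0, 2) → (6, 1, 2)
T4 rotate right-handed about the z-axis with cos θ = -8/17, sin θ = 15/17: (6, 1, 2) → (-63/17, 82/17, 2)
T5 rotate right-handed about the y-axis with cos θ = -3/5, sin θ = 4/5: (-63/17, 82/17, 2) → (65/17, 82/17, 30/17)

T(p) = (65/17, 82/17, 30/17)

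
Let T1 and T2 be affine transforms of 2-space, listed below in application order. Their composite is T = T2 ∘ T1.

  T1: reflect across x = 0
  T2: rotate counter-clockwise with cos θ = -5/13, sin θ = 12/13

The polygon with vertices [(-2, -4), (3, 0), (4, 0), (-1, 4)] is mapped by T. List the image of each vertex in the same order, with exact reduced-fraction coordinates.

T1 reflect across x = 0: (-2, -4) → (2, -4); (3, 0) → (-3, 0); (4, 0) → (-4, 0); (-1, 4) → (1, 4)
T2 rotate counter-clockwise with cos θ = -5/13, sin θ = 12/13: (2, -4) → (38/13, 44/13); (-3, 0) → (15/13, -36/13); (-4, 0) → (20/13, -48/13); (1, 4) → (-53/13, -8/13)

image vertices: (38/13, 44/13), (15/13, -36/13), (20/13, -48/13), (-53/13, -8/13)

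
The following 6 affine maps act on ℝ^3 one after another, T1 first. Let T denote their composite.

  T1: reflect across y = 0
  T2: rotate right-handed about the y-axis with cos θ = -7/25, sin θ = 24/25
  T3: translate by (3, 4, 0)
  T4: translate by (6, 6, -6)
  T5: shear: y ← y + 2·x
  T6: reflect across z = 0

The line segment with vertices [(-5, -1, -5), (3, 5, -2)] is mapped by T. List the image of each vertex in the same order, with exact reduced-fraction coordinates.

T1 reflect across y = 0: (-5, -1, -5) → (-5, 1, -5); (3, 5, -2) → (3, -5, -2)
T2 rotate right-handed about the y-axis with cos θ = -7/25, sin θ = 24/25: (-5, 1, -5) → (-17/5, 1, 31/5); (3, -5, -2) → (-69/25, -5, -58/25)
T3 translate by (3, 4, 0): (-17/5, 1, 31/5) → (-2/5, 5, 31/5); (-69/25, -5, -58/25) → (6/25, -1, -58/25)
T4 translate by (6, 6, -6): (-2/5, 5, 31/5) → (28/5, 11, 1/5); (6/25, -1, -58/25) → (156/25, 5, -208/25)
T5 shear: y ← y + 2·x: (28/5, 11, 1/5) → (28/5, 111/5, 1/5); (156/25, 5, -208/25) → (156/25, 437/25, -208/25)
T6 reflect across z = 0: (28/5, 111/5, 1/5) → (28/5, 111/5, -1/5); (156/25, 437/25, -208/25) → (156/25, 437/25, 208/25)

image vertices: (28/5, 111/5, -1/5), (156/25, 437/25, 208/25)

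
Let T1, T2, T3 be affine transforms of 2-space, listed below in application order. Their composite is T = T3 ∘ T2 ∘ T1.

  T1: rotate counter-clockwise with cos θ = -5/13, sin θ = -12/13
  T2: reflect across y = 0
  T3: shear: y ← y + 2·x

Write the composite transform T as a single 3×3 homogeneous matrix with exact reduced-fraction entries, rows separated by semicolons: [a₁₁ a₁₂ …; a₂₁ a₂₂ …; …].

T = [-5/13 12/13 0; 2/13 29/13 0; 0 0 1]

T1 = [-5/13 12/13 0; -12/13 -5/13 0; 0 0 1]
T2·T1 = [-5/13 12/13 0; 12/13 5/13 0; 0 0 1]
T3·…·T1 = [-5/13 12/13 0; 2/13 29/13 0; 0 0 1]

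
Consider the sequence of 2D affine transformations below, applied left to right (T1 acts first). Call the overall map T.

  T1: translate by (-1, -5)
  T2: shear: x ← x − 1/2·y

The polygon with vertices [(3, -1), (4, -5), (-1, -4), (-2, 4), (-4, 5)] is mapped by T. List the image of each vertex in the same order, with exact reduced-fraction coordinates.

image vertices: (5, -6), (8, -10), (5/2, -9), (-5/2, -1), (-5, 0)

T1 translate by (-1, -5): (3, -1) → (2, -6); (4, -5) → (3, -10); (-1, -4) → (-2, -9); (-2, 4) → (-3, -1); (-4, 5) → (-5, 0)
T2 shear: x ← x − 1/2·y: (2, -6) → (5, -6); (3, -10) → (8, -10); (-2, -9) → (5/2, -9); (-3, -1) → (-5/2, -1); (-5, 0) → (-5, 0)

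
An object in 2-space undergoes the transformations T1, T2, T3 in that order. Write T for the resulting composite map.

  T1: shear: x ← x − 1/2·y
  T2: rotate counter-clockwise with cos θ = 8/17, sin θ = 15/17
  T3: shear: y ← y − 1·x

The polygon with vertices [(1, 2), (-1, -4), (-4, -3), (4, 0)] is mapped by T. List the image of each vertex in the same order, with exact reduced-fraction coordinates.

T1 shear: x ← x − 1/2·y: (1, 2) → (0, 2); (-1, -4) → (1, -4); (-4, -3) → (-5/2, -3); (4, 0) → (4, 0)
T2 rotate counter-clockwise with cos θ = 8/17, sin θ = 15/17: (0, 2) → (-30/17, 16/17); (1, -4) → (4, -1); (-5/2, -3) → (25/17, -123/34); (4, 0) → (32/17, 60/17)
T3 shear: y ← y − 1·x: (-30/17, 16/17) → (-30/17, 46/17); (4, -1) → (4, -5); (25/17, -123/34) → (25/17, -173/34); (32/17, 60/17) → (32/17, 28/17)

image vertices: (-30/17, 46/17), (4, -5), (25/17, -173/34), (32/17, 28/17)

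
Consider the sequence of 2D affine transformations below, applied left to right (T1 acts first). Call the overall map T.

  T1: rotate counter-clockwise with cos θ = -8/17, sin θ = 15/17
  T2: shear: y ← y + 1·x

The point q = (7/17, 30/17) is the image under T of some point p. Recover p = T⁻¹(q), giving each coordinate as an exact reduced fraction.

p = (1, -1)

T1 = [-8/17 -15/17 0; 15/17 -8/17 0; 0 0 1]
T2·T1 = [-8/17 -15/17 0; 7/17 -23/17 0; 0 0 1]
det M = 1; M⁻¹ = [-23/17 15/17 0; -7/17 -8/17 0; 0 0 1]
M⁻¹ · (7/17, 30/17)ᵀ = (1, -1)ᵀ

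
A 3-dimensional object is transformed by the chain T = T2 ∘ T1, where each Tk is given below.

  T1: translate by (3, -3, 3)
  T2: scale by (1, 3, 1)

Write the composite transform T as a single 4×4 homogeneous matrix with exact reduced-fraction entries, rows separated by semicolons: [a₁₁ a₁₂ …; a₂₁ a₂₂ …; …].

T = [1 0 0 3; 0 3 0 -9; 0 0 1 3; 0 0 0 1]

T1 = [1 0 0 3; 0 1 0 -3; 0 0 1 3; 0 0 0 1]
T2·T1 = [1 0 0 3; 0 3 0 -9; 0 0 1 3; 0 0 0 1]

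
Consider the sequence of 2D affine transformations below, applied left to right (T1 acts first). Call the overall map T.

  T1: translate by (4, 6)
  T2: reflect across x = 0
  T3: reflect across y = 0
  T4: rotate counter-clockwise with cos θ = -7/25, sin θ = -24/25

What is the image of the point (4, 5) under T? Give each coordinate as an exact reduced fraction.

T1 translate by (4, 6): (4, 5) → (8, 11)
T2 reflect across x = 0: (8, 11) → (-8, 11)
T3 reflect across y = 0: (-8, 11) → (-8, -11)
T4 rotate counter-clockwise with cos θ = -7/25, sin θ = -24/25: (-8, -11) → (-208/25, 269/25)

T(p) = (-208/25, 269/25)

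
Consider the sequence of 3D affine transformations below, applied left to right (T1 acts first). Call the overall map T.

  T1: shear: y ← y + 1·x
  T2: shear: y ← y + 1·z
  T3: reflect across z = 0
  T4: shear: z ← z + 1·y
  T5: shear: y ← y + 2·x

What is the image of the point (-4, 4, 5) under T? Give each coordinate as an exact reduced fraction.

T(p) = (-4, -3, 0)

T1 shear: y ← y + 1·x: (-4, 4, 5) → (-4, 0, 5)
T2 shear: y ← y + 1·z: (-4, 0, 5) → (-4, 5, 5)
T3 reflect across z = 0: (-4, 5, 5) → (-4, 5, -5)
T4 shear: z ← z + 1·y: (-4, 5, -5) → (-4, 5, 0)
T5 shear: y ← y + 2·x: (-4, 5, 0) → (-4, -3, 0)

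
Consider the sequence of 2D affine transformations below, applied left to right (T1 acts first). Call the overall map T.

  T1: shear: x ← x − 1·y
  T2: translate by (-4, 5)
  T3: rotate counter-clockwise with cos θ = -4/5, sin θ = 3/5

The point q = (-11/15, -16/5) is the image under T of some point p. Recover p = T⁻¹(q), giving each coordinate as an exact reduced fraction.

T1 = [1 -1 0; 0 1 0; 0 0 1]
T2·T1 = [1 -1 -4; 0 1 5; 0 0 1]
T3·…·T1 = [-4/5 1/5 1/5; 3/5 -7/5 -32/5; 0 0 1]
det M = 1; M⁻¹ = [-7/5 -1/5 -1; -3/5 -4/5 -5; 0 0 1]
M⁻¹ · (-11/15, -16/5)ᵀ = (2/3, -2)ᵀ

p = (2/3, -2)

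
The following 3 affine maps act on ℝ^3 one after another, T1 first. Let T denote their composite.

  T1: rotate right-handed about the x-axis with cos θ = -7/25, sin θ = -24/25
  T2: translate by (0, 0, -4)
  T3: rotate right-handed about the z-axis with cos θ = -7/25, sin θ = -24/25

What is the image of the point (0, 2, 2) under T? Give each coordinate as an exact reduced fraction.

T1 rotate right-handed about the x-axis with cos θ = -7/25, sin θ = -24/25: (0, 2, 2) → (0, 34/25, -62/25)
T2 translate by (0, 0, -4): (0, 34/25, -62/25) → (0, 34/25, -162/25)
T3 rotate right-handed about the z-axis with cos θ = -7/25, sin θ = -24/25: (0, 34/25, -162/25) → (816/625, -238/625, -162/25)

T(p) = (816/625, -238/625, -162/25)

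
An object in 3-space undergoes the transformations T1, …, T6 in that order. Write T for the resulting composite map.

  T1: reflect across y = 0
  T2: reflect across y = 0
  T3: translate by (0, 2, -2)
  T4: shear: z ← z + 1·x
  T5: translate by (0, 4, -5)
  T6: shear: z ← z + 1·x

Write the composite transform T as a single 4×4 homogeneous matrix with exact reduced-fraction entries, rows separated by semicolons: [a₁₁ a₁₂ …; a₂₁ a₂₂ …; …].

T1 = [1 0 0 0; 0 -1 0 0; 0 0 1 0; 0 0 0 1]
T2·T1 = [1 0 0 0; 0 1 0 0; 0 0 1 0; 0 0 0 1]
T3·…·T1 = [1 0 0 0; 0 1 0 2; 0 0 1 -2; 0 0 0 1]
T4·…·T1 = [1 0 0 0; 0 1 0 2; 1 0 1 -2; 0 0 0 1]
T5·…·T1 = [1 0 0 0; 0 1 0 6; 1 0 1 -7; 0 0 0 1]
T6·…·T1 = [1 0 0 0; 0 1 0 6; 2 0 1 -7; 0 0 0 1]

T = [1 0 0 0; 0 1 0 6; 2 0 1 -7; 0 0 0 1]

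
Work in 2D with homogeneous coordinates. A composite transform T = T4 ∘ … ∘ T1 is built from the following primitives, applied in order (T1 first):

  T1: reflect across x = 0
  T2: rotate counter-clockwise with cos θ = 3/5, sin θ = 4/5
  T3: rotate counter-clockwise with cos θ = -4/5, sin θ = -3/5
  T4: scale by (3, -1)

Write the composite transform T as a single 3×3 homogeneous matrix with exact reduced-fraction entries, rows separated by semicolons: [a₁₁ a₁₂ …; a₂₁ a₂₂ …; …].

T = [0 3 0; -1 0 0; 0 0 1]

T1 = [-1 0 0; 0 1 0; 0 0 1]
T2·T1 = [-3/5 -4/5 0; -4/5 3/5 0; 0 0 1]
T3·…·T1 = [0 1 0; 1 0 0; 0 0 1]
T4·…·T1 = [0 3 0; -1 0 0; 0 0 1]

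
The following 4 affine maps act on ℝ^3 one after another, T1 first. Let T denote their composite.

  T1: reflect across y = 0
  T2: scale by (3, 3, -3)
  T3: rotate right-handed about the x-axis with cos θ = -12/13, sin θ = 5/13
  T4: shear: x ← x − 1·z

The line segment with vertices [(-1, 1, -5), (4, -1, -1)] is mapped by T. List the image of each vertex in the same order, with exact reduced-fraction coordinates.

image vertices: (12, -3, -15), (177/13, -51/13, -21/13)

T1 reflect across y = 0: (-1, 1, -5) → (-1, -1, -5); (4, -1, -1) → (4, 1, -1)
T2 scale by (3, 3, -3): (-1, -1, -5) → (-3, -3, 15); (4, 1, -1) → (12, 3, 3)
T3 rotate right-handed about the x-axis with cos θ = -12/13, sin θ = 5/13: (-3, -3, 15) → (-3, -3, -15); (12, 3, 3) → (12, -51/13, -21/13)
T4 shear: x ← x − 1·z: (-3, -3, -15) → (12, -3, -15); (12, -51/13, -21/13) → (177/13, -51/13, -21/13)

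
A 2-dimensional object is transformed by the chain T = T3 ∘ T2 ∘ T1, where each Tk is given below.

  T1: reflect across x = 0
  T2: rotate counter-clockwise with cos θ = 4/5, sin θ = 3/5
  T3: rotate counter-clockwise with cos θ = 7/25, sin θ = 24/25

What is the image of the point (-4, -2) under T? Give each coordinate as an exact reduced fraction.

T(p) = (58/125, 556/125)

T1 reflect across x = 0: (-4, -2) → (4, -2)
T2 rotate counter-clockwise with cos θ = 4/5, sin θ = 3/5: (4, -2) → (22/5, 4/5)
T3 rotate counter-clockwise with cos θ = 7/25, sin θ = 24/25: (22/5, 4/5) → (58/125, 556/125)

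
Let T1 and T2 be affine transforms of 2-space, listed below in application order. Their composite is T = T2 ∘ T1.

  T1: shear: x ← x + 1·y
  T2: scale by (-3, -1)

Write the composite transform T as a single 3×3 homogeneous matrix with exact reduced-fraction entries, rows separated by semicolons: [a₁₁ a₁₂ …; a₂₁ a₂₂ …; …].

T1 = [1 1 0; 0 1 0; 0 0 1]
T2·T1 = [-3 -3 0; 0 -1 0; 0 0 1]

T = [-3 -3 0; 0 -1 0; 0 0 1]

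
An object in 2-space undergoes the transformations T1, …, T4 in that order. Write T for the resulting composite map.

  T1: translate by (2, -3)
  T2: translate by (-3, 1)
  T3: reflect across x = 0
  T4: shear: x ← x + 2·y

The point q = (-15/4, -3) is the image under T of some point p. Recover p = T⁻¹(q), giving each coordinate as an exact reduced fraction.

p = (-5/4, -1)

T1 = [1 0 2; 0 1 -3; 0 0 1]
T2·T1 = [1 0 -1; 0 1 -2; 0 0 1]
T3·…·T1 = [-1 0 1; 0 1 -2; 0 0 1]
T4·…·T1 = [-1 2 -3; 0 1 -2; 0 0 1]
det M = -1; M⁻¹ = [-1 2 1; 0 1 2; 0 0 1]
M⁻¹ · (-15/4, -3)ᵀ = (-5/4, -1)ᵀ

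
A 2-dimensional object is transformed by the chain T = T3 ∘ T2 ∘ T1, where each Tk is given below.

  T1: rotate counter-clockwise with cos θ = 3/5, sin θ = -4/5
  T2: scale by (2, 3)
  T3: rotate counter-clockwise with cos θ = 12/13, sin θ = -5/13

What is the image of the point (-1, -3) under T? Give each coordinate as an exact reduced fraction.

T(p) = (-87/13, -6/13)

T1 rotate counter-clockwise with cos θ = 3/5, sin θ = -4/5: (-1, -3) → (-3, -1)
T2 scale by (2, 3): (-3, -1) → (-6, -3)
T3 rotate counter-clockwise with cos θ = 12/13, sin θ = -5/13: (-6, -3) → (-87/13, -6/13)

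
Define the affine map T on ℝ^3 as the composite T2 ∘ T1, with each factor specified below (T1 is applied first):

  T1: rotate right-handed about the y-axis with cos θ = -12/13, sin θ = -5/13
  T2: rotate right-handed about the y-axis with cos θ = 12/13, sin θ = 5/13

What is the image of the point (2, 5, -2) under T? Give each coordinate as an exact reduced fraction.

T(p) = (2/169, 5, 478/169)

T1 rotate right-handed about the y-axis with cos θ = -12/13, sin θ = -5/13: (2, 5, -2) → (-14/13, 5, 34/13)
T2 rotate right-handed about the y-axis with cos θ = 12/13, sin θ = 5/13: (-14/13, 5, 34/13) → (2/169, 5, 478/169)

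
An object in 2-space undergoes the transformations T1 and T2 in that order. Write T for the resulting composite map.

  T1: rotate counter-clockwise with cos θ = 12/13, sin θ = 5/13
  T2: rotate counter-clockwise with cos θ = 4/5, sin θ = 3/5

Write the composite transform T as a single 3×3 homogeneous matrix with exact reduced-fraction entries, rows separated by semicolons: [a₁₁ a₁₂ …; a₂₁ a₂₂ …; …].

T = [33/65 -56/65 0; 56/65 33/65 0; 0 0 1]

T1 = [12/13 -5/13 0; 5/13 12/13 0; 0 0 1]
T2·T1 = [33/65 -56/65 0; 56/65 33/65 0; 0 0 1]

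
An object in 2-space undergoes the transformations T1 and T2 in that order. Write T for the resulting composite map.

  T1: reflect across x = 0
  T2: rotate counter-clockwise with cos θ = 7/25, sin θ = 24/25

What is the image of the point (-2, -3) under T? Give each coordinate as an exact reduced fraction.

T(p) = (86/25, 27/25)

T1 reflect across x = 0: (-2, -3) → (2, -3)
T2 rotate counter-clockwise with cos θ = 7/25, sin θ = 24/25: (2, -3) → (86/25, 27/25)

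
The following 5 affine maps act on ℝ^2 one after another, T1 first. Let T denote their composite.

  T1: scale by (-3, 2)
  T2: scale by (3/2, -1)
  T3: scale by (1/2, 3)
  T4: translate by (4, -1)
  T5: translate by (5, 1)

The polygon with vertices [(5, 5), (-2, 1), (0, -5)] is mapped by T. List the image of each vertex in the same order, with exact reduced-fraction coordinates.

image vertices: (-9/4, -30), (27/2, -6), (9, 30)

T1 scale by (-3, 2): (5, 5) → (-15, 10); (-2, 1) → (6, 2); (0, -5) → (0, -10)
T2 scale by (3/2, -1): (-15, 10) → (-45/2, -10); (6, 2) → (9, -2); (0, -10) → (0, 10)
T3 scale by (1/2, 3): (-45/2, -10) → (-45/4, -30); (9, -2) → (9/2, -6); (0, 10) → (0, 30)
T4 translate by (4, -1): (-45/4, -30) → (-29/4, -31); (9/2, -6) → (17/2, -7); (0, 30) → (4, 29)
T5 translate by (5, 1): (-29/4, -31) → (-9/4, -30); (17/2, -7) → (27/2, -6); (4, 29) → (9, 30)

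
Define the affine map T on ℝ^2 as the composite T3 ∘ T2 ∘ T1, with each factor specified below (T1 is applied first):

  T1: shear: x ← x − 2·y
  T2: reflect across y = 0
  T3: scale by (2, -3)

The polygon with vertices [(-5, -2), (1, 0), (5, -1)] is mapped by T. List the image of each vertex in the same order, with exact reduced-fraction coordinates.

image vertices: (-2, -6), (2, 0), (14, -3)

T1 shear: x ← x − 2·y: (-5, -2) → (-1, -2); (1, 0) → (1, 0); (5, -1) → (7, -1)
T2 reflect across y = 0: (-1, -2) → (-1, 2); (1, 0) → (1, 0); (7, -1) → (7, 1)
T3 scale by (2, -3): (-1, 2) → (-2, -6); (1, 0) → (2, 0); (7, 1) → (14, -3)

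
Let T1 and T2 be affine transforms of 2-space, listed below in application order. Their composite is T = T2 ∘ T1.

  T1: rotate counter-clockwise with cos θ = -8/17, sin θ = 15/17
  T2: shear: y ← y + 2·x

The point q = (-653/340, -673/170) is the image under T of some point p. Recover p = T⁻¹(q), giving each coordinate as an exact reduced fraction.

T1 = [-8/17 -15/17 0; 15/17 -8/17 0; 0 0 1]
T2·T1 = [-8/17 -15/17 0; -1/17 -38/17 0; 0 0 1]
det M = 1; M⁻¹ = [-38/17 15/17 0; 1/17 -8/17 0; 0 0 1]
M⁻¹ · (-653/340, -673/170)ᵀ = (4/5, 7/4)ᵀ

p = (4/5, 7/4)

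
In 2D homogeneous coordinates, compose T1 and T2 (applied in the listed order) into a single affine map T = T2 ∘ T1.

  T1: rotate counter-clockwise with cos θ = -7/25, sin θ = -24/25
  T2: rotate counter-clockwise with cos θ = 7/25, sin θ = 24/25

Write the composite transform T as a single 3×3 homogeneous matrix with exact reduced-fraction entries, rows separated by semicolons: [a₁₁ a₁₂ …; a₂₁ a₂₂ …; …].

T = [527/625 336/625 0; -336/625 527/625 0; 0 0 1]

T1 = [-7/25 24/25 0; -24/25 -7/25 0; 0 0 1]
T2·T1 = [527/625 336/625 0; -336/625 527/625 0; 0 0 1]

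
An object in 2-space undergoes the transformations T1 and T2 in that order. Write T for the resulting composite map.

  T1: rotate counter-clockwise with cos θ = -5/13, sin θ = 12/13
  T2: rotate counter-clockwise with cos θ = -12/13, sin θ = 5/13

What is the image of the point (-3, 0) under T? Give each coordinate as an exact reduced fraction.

T(p) = (0, 3)

T1 rotate counter-clockwise with cos θ = -5/13, sin θ = 12/13: (-3, 0) → (15/13, -36/13)
T2 rotate counter-clockwise with cos θ = -12/13, sin θ = 5/13: (15/13, -36/13) → (0, 3)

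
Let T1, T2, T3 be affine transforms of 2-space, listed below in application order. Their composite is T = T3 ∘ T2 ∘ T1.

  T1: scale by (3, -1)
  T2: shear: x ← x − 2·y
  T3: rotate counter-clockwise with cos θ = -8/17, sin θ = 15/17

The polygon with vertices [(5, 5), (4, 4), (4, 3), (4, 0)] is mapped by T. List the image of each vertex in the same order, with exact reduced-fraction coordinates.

image vertices: (-125/17, 415/17), (-100/17, 332/17), (-99/17, 294/17), (-96/17, 180/17)

T1 scale by (3, -1): (5, 5) → (15, -5); (4, 4) → (12, -4); (4, 3) → (12, -3); (4, 0) → (12, 0)
T2 shear: x ← x − 2·y: (15, -5) → (25, -5); (12, -4) → (20, -4); (12, -3) → (18, -3); (12, 0) → (12, 0)
T3 rotate counter-clockwise with cos θ = -8/17, sin θ = 15/17: (25, -5) → (-125/17, 415/17); (20, -4) → (-100/17, 332/17); (18, -3) → (-99/17, 294/17); (12, 0) → (-96/17, 180/17)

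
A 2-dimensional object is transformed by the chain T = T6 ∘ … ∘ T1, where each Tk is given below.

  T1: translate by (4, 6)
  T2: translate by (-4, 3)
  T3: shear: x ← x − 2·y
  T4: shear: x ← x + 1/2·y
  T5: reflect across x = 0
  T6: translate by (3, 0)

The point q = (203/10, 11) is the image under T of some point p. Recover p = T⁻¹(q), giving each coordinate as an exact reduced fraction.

p = (-4/5, 2)

T1 = [1 0 4; 0 1 6; 0 0 1]
T2·T1 = [1 0 0; 0 1 9; 0 0 1]
T3·…·T1 = [1 -2 -18; 0 1 9; 0 0 1]
T4·…·T1 = [1 -3/2 -27/2; 0 1 9; 0 0 1]
T5·…·T1 = [-1 3/2 27/2; 0 1 9; 0 0 1]
T6·…·T1 = [-1 3/2 33/2; 0 1 9; 0 0 1]
det M = -1; M⁻¹ = [-1 3/2 3; 0 1 -9; 0 0 1]
M⁻¹ · (203/10, 11)ᵀ = (-4/5, 2)ᵀ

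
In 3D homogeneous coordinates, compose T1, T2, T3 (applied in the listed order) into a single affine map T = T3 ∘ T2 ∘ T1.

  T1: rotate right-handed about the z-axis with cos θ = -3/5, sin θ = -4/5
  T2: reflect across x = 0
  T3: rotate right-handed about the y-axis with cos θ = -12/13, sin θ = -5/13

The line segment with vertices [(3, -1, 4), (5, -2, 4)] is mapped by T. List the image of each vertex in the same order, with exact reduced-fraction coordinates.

image vertices: (-256/65, -9/5, -35/13), (-376/65, -14/5, -25/13)

T1 rotate right-handed about the z-axis with cos θ = -3/5, sin θ = -4/5: (3, -1, 4) → (-13/5, -9/5, 4); (5, -2, 4) → (-23/5, -14/5, 4)
T2 reflect across x = 0: (-13/5, -9/5, 4) → (13/5, -9/5, 4); (-23/5, -14/5, 4) → (23/5, -14/5, 4)
T3 rotate right-handed about the y-axis with cos θ = -12/13, sin θ = -5/13: (13/5, -9/5, 4) → (-256/65, -9/5, -35/13); (23/5, -14/5, 4) → (-376/65, -14/5, -25/13)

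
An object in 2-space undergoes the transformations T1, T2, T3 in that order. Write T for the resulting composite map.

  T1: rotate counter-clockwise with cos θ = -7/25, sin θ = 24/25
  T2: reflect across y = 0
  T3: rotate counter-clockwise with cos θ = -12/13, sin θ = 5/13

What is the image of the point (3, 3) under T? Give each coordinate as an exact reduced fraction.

T1 rotate counter-clockwise with cos θ = -7/25, sin θ = 24/25: (3, 3) → (-93/25, 51/25)
T2 reflect across y = 0: (-93/25, 51/25) → (-93/25, -51/25)
T3 rotate counter-clockwise with cos θ = -12/13, sin θ = 5/13: (-93/25, -51/25) → (1371/325, 147/325)

T(p) = (1371/325, 147/325)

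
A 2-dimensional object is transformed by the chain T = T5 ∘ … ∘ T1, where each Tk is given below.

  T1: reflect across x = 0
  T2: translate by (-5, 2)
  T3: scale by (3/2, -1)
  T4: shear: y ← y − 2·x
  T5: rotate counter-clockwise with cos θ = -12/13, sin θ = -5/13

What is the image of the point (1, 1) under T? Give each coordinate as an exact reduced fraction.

T1 reflect across x = 0: (1, 1) → (-1, 1)
T2 translate by (-5, 2): (-1, 1) → (-6, 3)
T3 scale by (3/2, -1): (-6, 3) → (-9, -3)
T4 shear: y ← y − 2·x: (-9, -3) → (-9, 15)
T5 rotate counter-clockwise with cos θ = -12/13, sin θ = -5/13: (-9, 15) → (183/13, -135/13)

T(p) = (183/13, -135/13)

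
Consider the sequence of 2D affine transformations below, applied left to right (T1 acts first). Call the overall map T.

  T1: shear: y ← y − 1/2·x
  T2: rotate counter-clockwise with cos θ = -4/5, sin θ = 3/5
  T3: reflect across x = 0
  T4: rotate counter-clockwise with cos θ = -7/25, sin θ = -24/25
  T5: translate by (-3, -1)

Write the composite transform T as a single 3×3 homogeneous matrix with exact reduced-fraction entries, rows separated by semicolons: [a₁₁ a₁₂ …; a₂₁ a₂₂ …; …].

T = [41/50 -117/125 -3; -19/25 -44/125 -1; 0 0 1]

T1 = [1 0 0; -1/2 1 0; 0 0 1]
T2·T1 = [-1/2 -3/5 0; 1 -4/5 0; 0 0 1]
T3·…·T1 = [1/2 3/5 0; 1 -4/5 0; 0 0 1]
T4·…·T1 = [41/50 -117/125 0; -19/25 -44/125 0; 0 0 1]
T5·…·T1 = [41/50 -117/125 -3; -19/25 -44/125 -1; 0 0 1]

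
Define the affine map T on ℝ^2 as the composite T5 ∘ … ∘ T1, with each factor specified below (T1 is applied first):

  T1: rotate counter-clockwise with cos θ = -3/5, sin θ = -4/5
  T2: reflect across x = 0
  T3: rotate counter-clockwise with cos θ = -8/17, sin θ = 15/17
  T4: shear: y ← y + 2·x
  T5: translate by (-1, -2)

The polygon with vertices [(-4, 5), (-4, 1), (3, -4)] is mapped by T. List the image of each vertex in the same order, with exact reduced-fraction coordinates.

T1 rotate counter-clockwise with cos θ = -3/5, sin θ = -4/5: (-4, 5) → (32/5, 1/5); (-4, 1) → (16/5, 13/5); (3, -4) → (-5, 0)
T2 reflect across x = 0: (32/5, 1/5) → (-32/5, 1/5); (16/5, 13/5) → (-16/5, 13/5); (-5, 0) → (5, 0)
T3 rotate counter-clockwise with cos θ = -8/17, sin θ = 15/17: (-32/5, 1/5) → (241/85, -488/85); (-16/5, 13/5) → (-67/85, -344/85); (5, 0) → (-40/17, 75/17)
T4 shear: y ← y + 2·x: (241/85, -488/85) → (241/85, -6/85); (-67/85, -344/85) → (-67/85, -478/85); (-40/17, 75/17) → (-40/17, -5/17)
T5 translate by (-1, -2): (241/85, -6/85) → (156/85, -176/85); (-67/85, -478/85) → (-152/85, -648/85); (-40/17, -5/17) → (-57/17, -39/17)

image vertices: (156/85, -176/85), (-152/85, -648/85), (-57/17, -39/17)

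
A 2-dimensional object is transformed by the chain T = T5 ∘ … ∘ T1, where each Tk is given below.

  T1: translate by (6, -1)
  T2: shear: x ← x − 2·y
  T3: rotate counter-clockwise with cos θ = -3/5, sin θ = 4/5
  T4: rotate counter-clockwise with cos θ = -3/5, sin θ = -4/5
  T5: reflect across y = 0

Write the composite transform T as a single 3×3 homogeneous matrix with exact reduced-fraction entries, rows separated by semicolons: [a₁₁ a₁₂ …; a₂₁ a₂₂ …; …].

T = [1 -2 8; 0 -1 1; 0 0 1]

T1 = [1 0 6; 0 1 -1; 0 0 1]
T2·T1 = [1 -2 8; 0 1 -1; 0 0 1]
T3·…·T1 = [-3/5 2/5 -4; 4/5 -11/5 7; 0 0 1]
T4·…·T1 = [1 -2 8; 0 1 -1; 0 0 1]
T5·…·T1 = [1 -2 8; 0 -1 1; 0 0 1]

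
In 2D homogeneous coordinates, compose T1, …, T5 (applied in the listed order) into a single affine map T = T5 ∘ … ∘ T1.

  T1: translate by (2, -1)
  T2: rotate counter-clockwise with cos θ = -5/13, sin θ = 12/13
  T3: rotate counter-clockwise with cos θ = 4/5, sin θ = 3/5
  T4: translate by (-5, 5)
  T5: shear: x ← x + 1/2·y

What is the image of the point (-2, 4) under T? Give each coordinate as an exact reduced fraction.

T1 translate by (2, -1): (-2, 4) → (0, 3)
T2 rotate counter-clockwise with cos θ = -5/13, sin θ = 12/13: (0, 3) → (-36/13, -15/13)
T3 rotate counter-clockwise with cos θ = 4/5, sin θ = 3/5: (-36/13, -15/13) → (-99/65, -168/65)
T4 translate by (-5, 5): (-99/65, -168/65) → (-424/65, 157/65)
T5 shear: x ← x + 1/2·y: (-424/65, 157/65) → (-691/130, 157/65)

T(p) = (-691/130, 157/65)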